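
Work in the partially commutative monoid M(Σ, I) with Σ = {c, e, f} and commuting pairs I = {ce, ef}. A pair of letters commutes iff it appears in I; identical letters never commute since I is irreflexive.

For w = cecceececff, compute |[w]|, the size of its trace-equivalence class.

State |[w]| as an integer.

#0=c has no predecessor
#1=e has no predecessor
#2=c depends on [0:c]
#3=c depends on [2:c]
#4=e depends on [1:e]
#5=e depends on [4:e]
#6=c depends on [3:c]
#7=e depends on [5:e]
#8=c depends on [6:c]
#9=f depends on [8:c]
#10=f depends on [9:f]
sources: [0:c, 1:e]
N(rest) = Σ N(rest − s) over sources s of rest; N(one piece) = 1:
  size 1 → [7]=1  [10]=1
  size 2 → [5,7]=1  [7,10]=2  [9,10]=1
  size 3 → [4,5,7]=1  [5,7,10]=3  [7,9,10]=3  [8,9,10]=1
  size 4 → [1,4,5,7]=1  [4,5,7,10]=4  [5,7,9,10]=6  [6,8,9,10]=1  [7,8,9,10]=4
  size 5 → [1,4,5,7,10]=5  [3,6,8,9,10]=1  [4,5,7,9,10]=10  [5,7,8,9,10]=10  [6,7,8,9,10]=5
  size 6 → [1,4,5,7,9,10]=15  [2,3,6,8,9,10]=1  [3,6,7,8,9,10]=6  [4,5,7,8,9,10]=20  [5,6,7,8,9,10]=15
  size 7 → [0,2,3,6,8,9,10]=1  [1,4,5,7,8,9,10]=35  [2,3,6,7,8,9,10]=7  [3,5,6,7,8,9,10]=21  [4,5,6,7,8,9,10]=35
  size 8 → [0,2,3,6,7,8,9,10]=8  [1,4,5,6,7,8,9,10]=70  [2,3,5,6,7,8,9,10]=28  [3,4,5,6,7,8,9,10]=56
  size 9 → [0,2,3,5,6,7,8,9,10]=36  [1,3,4,5,6,7,8,9,10]=126  [2,3,4,5,6,7,8,9,10]=84
  first=0(c) contributes 210
  first=1(e) contributes 120
|[w]| = 330

330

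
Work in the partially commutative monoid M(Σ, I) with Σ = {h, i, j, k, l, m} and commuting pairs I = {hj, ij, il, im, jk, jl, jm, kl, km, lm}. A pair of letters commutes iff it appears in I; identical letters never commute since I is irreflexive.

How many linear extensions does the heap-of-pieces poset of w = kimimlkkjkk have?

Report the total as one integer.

0(k) covers ∅
1(i) covers 0:k
2(m) covers ∅
3(i) covers 1:i
4(m) covers 2:m
5(l) covers ∅
6(k) covers 3:i
7(k) covers 6:k
8(j) covers ∅
9(k) covers 7:k
10(k) covers 9:k
floor of heap: 0:k, 2:m, 5:l, 8:j
completions by unplaced set U, small U first (add the entries for U minus each lowest piece of U):
  |U|=1: {4}:1  {5}:1  {8}:1  {10}:1
  |U|=2: {2,4}:1  {4,5}:2  {4,8}:2  {4,10}:2  {5,8}:2  {5,10}:2  {8,10}:2  {9,10}:1
  |U|=3: {2,4,5}:3  {2,4,8}:3  {2,4,10}:3  {4,5,8}:6  {4,5,10}:6  {4,8,10}:6  {4,9,10}:3  {5,8,10}:6  {5,9,10}:3  {7,9,10}:1  {8,9,10}:3
  |U|=4: {2,4,5,8}:12  {2,4,5,10}:12  {2,4,8,10}:12  {2,4,9,10}:6  {4,5,8,10}:24  {4,5,9,10}:12  {4,7,9,10}:4  {4,8,9,10}:12  {5,7,9,10}:4  {5,8,9,10}:12  {6,7,9,10}:1  {7,8,9,10}:4
  |U|=5: {2,4,5,8,10}:60  {2,4,5,9,10}:30  {2,4,7,9,10}:10  {2,4,8,9,10}:30  {3,6,7,9,10}:1  {4,5,7,9,10}:20  {4,5,8,9,10}:60  {4,6,7,9,10}:5  {4,7,8,9,10}:20  {5,6,7,9,10}:5  {5,7,8,9,10}:20  {6,7,8,9,10}:5
  |U|=6: {1,3,6,7,9,10}:1  {2,4,5,7,9,10}:60  {2,4,5,8,9,10}:180  {2,4,6,7,9,10}:15  {2,4,7,8,9,10}:60  {3,4,6,7,9,10}:6  {3,5,6,7,9,10}:6  {3,6,7,8,9,10}:6  {4,5,6,7,9,10}:30  {4,5,7,8,9,10}:120  {4,6,7,8,9,10}:30  {5,6,7,8,9,10}:30
  |U|=7: {0,1,3,6,7,9,10}:1  {1,3,4,6,7,9,10}:7  {1,3,5,6,7,9,10}:7  {1,3,6,7,8,9,10}:7  {2,3,4,6,7,9,10}:21  {2,4,5,6,7,9,10}:105  {2,4,5,7,8,9,10}:420  {2,4,6,7,8,9,10}:105  {3,4,5,6,7,9,10}:42  {3,4,6,7,8,9,10}:42  {3,5,6,7,8,9,10}:42  {4,5,6,7,8,9,10}:210
  |U|=8: {0,1,3,4,6,7,9,10}:8  {0,1,3,5,6,7,9,10}:8  {0,1,3,6,7,8,9,10}:8  {1,2,3,4,6,7,9,10}:28  {1,3,4,5,6,7,9,10}:56  {1,3,4,6,7,8,9,10}:56  {1,3,5,6,7,8,9,10}:56  {2,3,4,5,6,7,9,10}:168  {2,3,4,6,7,8,9,10}:168  {2,4,5,6,7,8,9,10}:840  {3,4,5,6,7,8,9,10}:336
  |U|=9: {0,1,2,3,4,6,7,9,10}:36  {0,1,3,4,5,6,7,9,10}:72  {0,1,3,4,6,7,8,9,10}:72  {0,1,3,5,6,7,8,9,10}:72  {1,2,3,4,5,6,7,9,10}:252  {1,2,3,4,6,7,8,9,10}:252  {1,3,4,5,6,7,8,9,10}:504  {2,3,4,5,6,7,8,9,10}:1512
  start at 0(k): 2520
  start at 2(m): 720
  start at 5(l): 360
  start at 8(j): 360
sum over floor = 3960

3960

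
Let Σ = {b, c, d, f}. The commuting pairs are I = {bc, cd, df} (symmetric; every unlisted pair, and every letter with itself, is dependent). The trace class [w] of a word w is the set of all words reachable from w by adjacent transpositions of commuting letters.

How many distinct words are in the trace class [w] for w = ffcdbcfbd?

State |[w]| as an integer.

12

0(f) covers ∅
1(f) covers 0:f
2(c) covers 1:f
3(d) covers ∅
4(b) covers 1:f, 3:d
5(c) covers 2:c
6(f) covers 4:b, 5:c
7(b) covers 6:f
8(d) covers 7:b
floor of heap: 0:f, 3:d
completions by unplaced set U, small U first (add the entries for U minus each lowest piece of U):
  |U|=1: {8}:1
  |U|=2: {7,8}:1
  |U|=3: {6,7,8}:1
  |U|=4: {4,6,7,8}:1  {5,6,7,8}:1
  |U|=5: {2,5,6,7,8}:1  {3,4,6,7,8}:1  {4,5,6,7,8}:2
  |U|=6: {2,4,5,6,7,8}:3  {3,4,5,6,7,8}:3
  |U|=7: {1,2,4,5,6,7,8}:3  {2,3,4,5,6,7,8}:6
  start at 0(f): 9
  start at 3(d): 3
sum over floor = 12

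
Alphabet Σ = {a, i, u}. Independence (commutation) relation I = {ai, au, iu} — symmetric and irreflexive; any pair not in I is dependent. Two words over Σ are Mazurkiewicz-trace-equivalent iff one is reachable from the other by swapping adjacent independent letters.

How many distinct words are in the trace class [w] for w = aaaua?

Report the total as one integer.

drop 0:a onto floor
drop 1:a onto {0:a}
drop 2:a onto {1:a}
drop 3:u onto floor
drop 4:a onto {2:a}
ground layer = {0:a, 3:u}
drop-orders for the pieces not yet dropped (sum over which currently-grounded one goes next):
  1 to go: {3} 1  {4} 1
  2 to go: {2,4} 1  {3,4} 2
  3 to go: {1,2,4} 1  {2,3,4} 3
  if 0:a drops first: 4 orders
  if 3:u drops first: 1 orders
heap linearizations: 5

5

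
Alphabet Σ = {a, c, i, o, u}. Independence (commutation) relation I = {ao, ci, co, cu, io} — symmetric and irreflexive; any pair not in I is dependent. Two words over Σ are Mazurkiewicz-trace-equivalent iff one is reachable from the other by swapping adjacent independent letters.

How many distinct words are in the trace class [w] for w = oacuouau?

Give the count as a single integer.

#0=o has no predecessor
#1=a has no predecessor
#2=c depends on [1:a]
#3=u depends on [0:o, 1:a]
#4=o depends on [3:u]
#5=u depends on [4:o]
#6=a depends on [2:c, 5:u]
#7=u depends on [6:a]
sources: [0:o, 1:a]
N(rest) = Σ N(rest − s) over sources s of rest; N(one piece) = 1:
  size 1 → [7]=1
  size 2 → [6,7]=1
  size 3 → [2,6,7]=1  [5,6,7]=1
  size 4 → [2,5,6,7]=2  [4,5,6,7]=1
  size 5 → [2,4,5,6,7]=3  [3,4,5,6,7]=1
  size 6 → [0,3,4,5,6,7]=1  [2,3,4,5,6,7]=4
  first=0(o) contributes 4
  first=1(a) contributes 5
|[w]| = 9

9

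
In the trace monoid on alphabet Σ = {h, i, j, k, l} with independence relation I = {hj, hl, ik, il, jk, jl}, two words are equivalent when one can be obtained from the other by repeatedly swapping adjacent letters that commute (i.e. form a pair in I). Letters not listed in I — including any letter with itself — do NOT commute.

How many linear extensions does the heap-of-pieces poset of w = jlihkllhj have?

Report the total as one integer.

#0=j has no predecessor
#1=l has no predecessor
#2=i depends on [0:j]
#3=h depends on [2:i]
#4=k depends on [1:l, 3:h]
#5=l depends on [4:k]
#6=l depends on [5:l]
#7=h depends on [4:k]
#8=j depends on [2:i]
sources: [0:j, 1:l]
N(rest) = Σ N(rest − s) over sources s of rest; N(one piece) = 1:
  size 1 → [6]=1  [7]=1  [8]=1
  size 2 → [5,6]=1  [6,7]=2  [6,8]=2  [7,8]=2
  size 3 → [5,6,7]=3  [5,6,8]=3  [6,7,8]=6
  size 4 → [4,5,6,7]=3  [5,6,7,8]=12
  size 5 → [1,4,5,6,7]=3  [3,4,5,6,7]=3  [4,5,6,7,8]=15
  size 6 → [1,3,4,5,6,7]=6  [1,4,5,6,7,8]=18  [3,4,5,6,7,8]=18
  size 7 → [1,3,4,5,6,7,8]=42  [2,3,4,5,6,7,8]=18
  first=0(j) contributes 60
  first=1(l) contributes 18
|[w]| = 78

78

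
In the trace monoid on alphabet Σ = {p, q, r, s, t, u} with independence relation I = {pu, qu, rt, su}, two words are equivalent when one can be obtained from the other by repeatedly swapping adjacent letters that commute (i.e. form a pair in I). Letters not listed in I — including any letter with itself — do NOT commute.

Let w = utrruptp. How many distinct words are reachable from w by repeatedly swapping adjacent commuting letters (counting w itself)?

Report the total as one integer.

6

#0=u has no predecessor
#1=t depends on [0:u]
#2=r depends on [0:u]
#3=r depends on [2:r]
#4=u depends on [1:t, 3:r]
#5=p depends on [1:t, 3:r]
#6=t depends on [4:u, 5:p]
#7=p depends on [6:t]
sources: [0:u]
N(rest) = Σ N(rest − s) over sources s of rest; N(one piece) = 1:
  size 1 → [7]=1
  size 2 → [6,7]=1
  size 3 → [4,6,7]=1  [5,6,7]=1
  size 4 → [4,5,6,7]=2
  size 5 → [1,4,5,6,7]=2  [3,4,5,6,7]=2
  size 6 → [1,3,4,5,6,7]=4  [2,3,4,5,6,7]=2
  first=0(u) contributes 6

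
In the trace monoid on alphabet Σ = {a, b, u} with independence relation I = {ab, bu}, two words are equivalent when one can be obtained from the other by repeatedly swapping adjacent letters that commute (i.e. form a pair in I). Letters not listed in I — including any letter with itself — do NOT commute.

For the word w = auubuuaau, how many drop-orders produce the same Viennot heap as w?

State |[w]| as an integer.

0(a) covers ∅
1(u) covers 0:a
2(u) covers 1:u
3(b) covers ∅
4(u) covers 2:u
5(u) covers 4:u
6(a) covers 5:u
7(a) covers 6:a
8(u) covers 7:a
floor of heap: 0:a, 3:b
completions by unplaced set U, small U first (add the entries for U minus each lowest piece of U):
  |U|=1: {3}:1  {8}:1
  |U|=2: {3,8}:2  {7,8}:1
  |U|=3: {3,7,8}:3  {6,7,8}:1
  |U|=4: {3,6,7,8}:4  {5,6,7,8}:1
  |U|=5: {3,5,6,7,8}:5  {4,5,6,7,8}:1
  |U|=6: {2,4,5,6,7,8}:1  {3,4,5,6,7,8}:6
  |U|=7: {1,2,4,5,6,7,8}:1  {2,3,4,5,6,7,8}:7
  start at 0(a): 8
  start at 3(b): 1
sum over floor = 9

9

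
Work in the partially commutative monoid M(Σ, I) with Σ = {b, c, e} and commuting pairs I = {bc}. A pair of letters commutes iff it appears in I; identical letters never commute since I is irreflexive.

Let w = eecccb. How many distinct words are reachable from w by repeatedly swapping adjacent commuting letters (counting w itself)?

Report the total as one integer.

4

piece 0:e — minimal
piece 1:e rests on {0:e}
piece 2:c rests on {1:e}
piece 3:c rests on {2:c}
piece 4:c rests on {3:c}
piece 5:b rests on {1:e}
minimal pieces: {0:e}
ways to finish when only these pieces remain (= sum over removing one remaining piece with nothing left below it):
  1 left: {4}→1  {5}→1
  2 left: {3,4}→1  {4,5}→2
  3 left: {2,3,4}→1  {3,4,5}→3
  4 left: {2,3,4,5}→4
  placing 0:e first → 4 extensions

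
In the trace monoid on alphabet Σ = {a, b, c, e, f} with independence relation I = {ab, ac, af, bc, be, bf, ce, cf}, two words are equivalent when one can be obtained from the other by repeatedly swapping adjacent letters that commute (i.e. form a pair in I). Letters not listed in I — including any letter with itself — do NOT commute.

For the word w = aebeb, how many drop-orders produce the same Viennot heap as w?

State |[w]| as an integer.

10

#0=a has no predecessor
#1=e depends on [0:a]
#2=b has no predecessor
#3=e depends on [1:e]
#4=b depends on [2:b]
sources: [0:a, 2:b]
N(rest) = Σ N(rest − s) over sources s of rest; N(one piece) = 1:
  size 1 → [3]=1  [4]=1
  size 2 → [1,3]=1  [2,4]=1  [3,4]=2
  size 3 → [0,1,3]=1  [1,3,4]=3  [2,3,4]=3
  first=0(a) contributes 6
  first=2(b) contributes 4
|[w]| = 10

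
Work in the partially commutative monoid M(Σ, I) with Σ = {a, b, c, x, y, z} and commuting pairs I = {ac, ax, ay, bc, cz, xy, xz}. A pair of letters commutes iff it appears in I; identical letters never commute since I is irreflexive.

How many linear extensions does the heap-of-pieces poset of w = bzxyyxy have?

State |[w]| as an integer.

drop 0:b onto floor
drop 1:z onto {0:b}
drop 2:x onto {0:b}
drop 3:y onto {1:z}
drop 4:y onto {3:y}
drop 5:x onto {2:x}
drop 6:y onto {4:y}
ground layer = {0:b}
drop-orders for the pieces not yet dropped (sum over which currently-grounded one goes next):
  1 to go: {5} 1  {6} 1
  2 to go: {2,5} 1  {4,6} 1  {5,6} 2
  3 to go: {2,5,6} 3  {3,4,6} 1  {4,5,6} 3
  4 to go: {1,3,4,6} 1  {2,4,5,6} 6  {3,4,5,6} 4
  5 to go: {1,3,4,5,6} 5  {2,3,4,5,6} 10
  if 0:b drops first: 15 orders

15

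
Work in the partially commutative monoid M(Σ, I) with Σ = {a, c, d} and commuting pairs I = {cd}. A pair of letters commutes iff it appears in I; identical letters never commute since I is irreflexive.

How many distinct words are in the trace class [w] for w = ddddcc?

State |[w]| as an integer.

drop 0:d onto floor
drop 1:d onto {0:d}
drop 2:d onto {1:d}
drop 3:d onto {2:d}
drop 4:c onto floor
drop 5:c onto {4:c}
ground layer = {0:d, 4:c}
drop-orders for the pieces not yet dropped (sum over which currently-grounded one goes next):
  1 to go: {3} 1  {5} 1
  2 to go: {2,3} 1  {3,5} 2  {4,5} 1
  3 to go: {1,2,3} 1  {2,3,5} 3  {3,4,5} 3
  4 to go: {0,1,2,3} 1  {1,2,3,5} 4  {2,3,4,5} 6
  if 0:d drops first: 10 orders
  if 4:c drops first: 5 orders
heap linearizations: 15

15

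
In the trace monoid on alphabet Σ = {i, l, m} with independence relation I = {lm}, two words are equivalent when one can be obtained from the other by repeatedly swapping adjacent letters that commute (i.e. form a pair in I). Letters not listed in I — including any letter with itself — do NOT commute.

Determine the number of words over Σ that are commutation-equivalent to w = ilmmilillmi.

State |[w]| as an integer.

piece 0:i — minimal
piece 1:l rests on {0:i}
piece 2:m rests on {0:i}
piece 3:m rests on {2:m}
piece 4:i rests on {1:l, 3:m}
piece 5:l rests on {4:i}
piece 6:i rests on {5:l}
piece 7:l rests on {6:i}
piece 8:l rests on {7:l}
piece 9:m rests on {6:i}
piece 10:i rests on {8:l, 9:m}
minimal pieces: {0:i}
ways to finish when only these pieces remain (= sum over removing one remaining piece with nothing left below it):
  1 left: {10}→1
  2 left: {8,10}→1  {9,10}→1
  3 left: {7,8,10}→1  {8,9,10}→2
  4 left: {7,8,9,10}→3
  5 left: {6,7,8,9,10}→3
  6 left: {5,6,7,8,9,10}→3
  7 left: {4,5,6,7,8,9,10}→3
  8 left: {1,4,5,6,7,8,9,10}→3  {3,4,5,6,7,8,9,10}→3
  9 left: {1,3,4,5,6,7,8,9,10}→6  {2,3,4,5,6,7,8,9,10}→3
  placing 0:i first → 9 extensions

9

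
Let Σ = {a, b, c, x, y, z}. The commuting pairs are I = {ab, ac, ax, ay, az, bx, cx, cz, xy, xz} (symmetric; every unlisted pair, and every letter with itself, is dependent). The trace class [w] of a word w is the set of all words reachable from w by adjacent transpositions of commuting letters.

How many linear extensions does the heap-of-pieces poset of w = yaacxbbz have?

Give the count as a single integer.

drop 0:y onto floor
drop 1:a onto floor
drop 2:a onto {1:a}
drop 3:c onto {0:y}
drop 4:x onto floor
drop 5:b onto {3:c}
drop 6:b onto {5:b}
drop 7:z onto {6:b}
ground layer = {0:y, 1:a, 4:x}
drop-orders for the pieces not yet dropped (sum over which currently-grounded one goes next):
  1 to go: {2} 1  {4} 1  {7} 1
  2 to go: {1,2} 1  {2,4} 2  {2,7} 2  {4,7} 2  {6,7} 1
  3 to go: {1,2,4} 3  {1,2,7} 3  {2,4,7} 6  {2,6,7} 3  {4,6,7} 3  {5,6,7} 1
  4 to go: {1,2,4,7} 12  {1,2,6,7} 6  {2,4,6,7} 12  {2,5,6,7} 4  {3,5,6,7} 1  {4,5,6,7} 4
  5 to go: {0,3,5,6,7} 1  {1,2,4,6,7} 30  {1,2,5,6,7} 10  {2,3,5,6,7} 5  {2,4,5,6,7} 20  {3,4,5,6,7} 5
  6 to go: {0,2,3,5,6,7} 6  {0,3,4,5,6,7} 6  {1,2,3,5,6,7} 15  {1,2,4,5,6,7} 60  {2,3,4,5,6,7} 30
  if 0:y drops first: 105 orders
  if 1:a drops first: 42 orders
  if 4:x drops first: 21 orders
heap linearizations: 168

168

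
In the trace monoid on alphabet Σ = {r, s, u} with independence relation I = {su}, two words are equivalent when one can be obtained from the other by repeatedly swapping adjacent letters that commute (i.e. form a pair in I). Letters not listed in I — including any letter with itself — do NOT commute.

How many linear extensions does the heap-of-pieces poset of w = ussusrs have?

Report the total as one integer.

0(u) covers ∅
1(s) covers ∅
2(s) covers 1:s
3(u) covers 0:u
4(s) covers 2:s
5(r) covers 3:u, 4:s
6(s) covers 5:r
floor of heap: 0:u, 1:s
completions by unplaced set U, small U first (add the entries for U minus each lowest piece of U):
  |U|=1: {6}:1
  |U|=2: {5,6}:1
  |U|=3: {3,5,6}:1  {4,5,6}:1
  |U|=4: {0,3,5,6}:1  {2,4,5,6}:1  {3,4,5,6}:2
  |U|=5: {0,3,4,5,6}:3  {1,2,4,5,6}:1  {2,3,4,5,6}:3
  start at 0(u): 4
  start at 1(s): 6
sum over floor = 10

10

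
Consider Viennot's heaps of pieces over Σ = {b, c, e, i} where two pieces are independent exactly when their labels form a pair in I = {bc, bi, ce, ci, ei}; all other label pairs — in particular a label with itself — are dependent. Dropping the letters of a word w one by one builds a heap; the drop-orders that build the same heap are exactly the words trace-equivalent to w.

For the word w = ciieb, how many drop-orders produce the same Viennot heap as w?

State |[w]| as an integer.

0(c) covers ∅
1(i) covers ∅
2(i) covers 1:i
3(e) covers ∅
4(b) covers 3:e
floor of heap: 0:c, 1:i, 3:e
completions by unplaced set U, small U first (add the entries for U minus each lowest piece of U):
  |U|=1: {0}:1  {2}:1  {4}:1
  |U|=2: {0,2}:2  {0,4}:2  {1,2}:1  {2,4}:2  {3,4}:1
  |U|=3: {0,1,2}:3  {0,2,4}:6  {0,3,4}:3  {1,2,4}:3  {2,3,4}:3
  start at 0(c): 6
  start at 1(i): 12
  start at 3(e): 12
sum over floor = 30

30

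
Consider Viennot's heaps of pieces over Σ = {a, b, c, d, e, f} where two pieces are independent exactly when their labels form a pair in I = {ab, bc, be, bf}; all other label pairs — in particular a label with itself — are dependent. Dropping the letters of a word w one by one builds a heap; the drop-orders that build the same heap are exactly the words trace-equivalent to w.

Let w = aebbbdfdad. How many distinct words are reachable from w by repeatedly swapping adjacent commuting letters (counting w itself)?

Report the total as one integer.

10

piece 0:a — minimal
piece 1:e rests on {0:a}
piece 2:b — minimal
piece 3:b rests on {2:b}
piece 4:b rests on {3:b}
piece 5:d rests on {1:e, 4:b}
piece 6:f rests on {5:d}
piece 7:d rests on {6:f}
piece 8:a rests on {7:d}
piece 9:d rests on {8:a}
minimal pieces: {0:a, 2:b}
ways to finish when only these pieces remain (= sum over removing one remaining piece with nothing left below it):
  1 left: {9}→1
  2 left: {8,9}→1
  3 left: {7,8,9}→1
  4 left: {6,7,8,9}→1
  5 left: {5,6,7,8,9}→1
  6 left: {1,5,6,7,8,9}→1  {4,5,6,7,8,9}→1
  7 left: {0,1,5,6,7,8,9}→1  {1,4,5,6,7,8,9}→2  {3,4,5,6,7,8,9}→1
  8 left: {0,1,4,5,6,7,8,9}→3  {1,3,4,5,6,7,8,9}→3  {2,3,4,5,6,7,8,9}→1
  placing 0:a first → 4 extensions
  placing 2:b first → 6 extensions
total linear extensions = 10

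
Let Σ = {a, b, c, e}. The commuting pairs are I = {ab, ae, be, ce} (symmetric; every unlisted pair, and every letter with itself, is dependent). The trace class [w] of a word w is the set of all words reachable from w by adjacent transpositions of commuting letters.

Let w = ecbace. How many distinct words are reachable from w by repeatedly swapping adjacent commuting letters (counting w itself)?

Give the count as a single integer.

30

#0=e has no predecessor
#1=c has no predecessor
#2=b depends on [1:c]
#3=a depends on [1:c]
#4=c depends on [2:b, 3:a]
#5=e depends on [0:e]
sources: [0:e, 1:c]
N(rest) = Σ N(rest − s) over sources s of rest; N(one piece) = 1:
  size 1 → [4]=1  [5]=1
  size 2 → [0,5]=1  [2,4]=1  [3,4]=1  [4,5]=2
  size 3 → [0,4,5]=3  [2,3,4]=2  [2,4,5]=3  [3,4,5]=3
  size 4 → [0,2,4,5]=6  [0,3,4,5]=6  [1,2,3,4]=2  [2,3,4,5]=8
  first=0(e) contributes 10
  first=1(c) contributes 20
|[w]| = 30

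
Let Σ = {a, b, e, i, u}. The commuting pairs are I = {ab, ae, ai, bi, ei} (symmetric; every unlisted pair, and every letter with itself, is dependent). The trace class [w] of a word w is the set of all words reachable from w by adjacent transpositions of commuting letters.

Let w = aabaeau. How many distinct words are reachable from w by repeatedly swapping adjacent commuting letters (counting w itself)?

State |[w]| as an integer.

drop 0:a onto floor
drop 1:a onto {0:a}
drop 2:b onto floor
drop 3:a onto {1:a}
drop 4:e onto {2:b}
drop 5:a onto {3:a}
drop 6:u onto {4:e, 5:a}
ground layer = {0:a, 2:b}
drop-orders for the pieces not yet dropped (sum over which currently-grounded one goes next):
  1 to go: {6} 1
  2 to go: {4,6} 1  {5,6} 1
  3 to go: {2,4,6} 1  {3,5,6} 1  {4,5,6} 2
  4 to go: {1,3,5,6} 1  {2,4,5,6} 3  {3,4,5,6} 3
  5 to go: {0,1,3,5,6} 1  {1,3,4,5,6} 4  {2,3,4,5,6} 6
  if 0:a drops first: 10 orders
  if 2:b drops first: 5 orders
heap linearizations: 15

15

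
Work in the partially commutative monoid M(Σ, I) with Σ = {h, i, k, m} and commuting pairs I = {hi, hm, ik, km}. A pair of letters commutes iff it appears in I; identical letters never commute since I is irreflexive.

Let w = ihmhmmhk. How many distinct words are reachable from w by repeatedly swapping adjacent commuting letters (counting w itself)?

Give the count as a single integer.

70

0(i) covers ∅
1(h) covers ∅
2(m) covers 0:i
3(h) covers 1:h
4(m) covers 2:m
5(m) covers 4:m
6(h) covers 3:h
7(k) covers 6:h
floor of heap: 0:i, 1:h
completions by unplaced set U, small U first (add the entries for U minus each lowest piece of U):
  |U|=1: {5}:1  {7}:1
  |U|=2: {4,5}:1  {5,7}:2  {6,7}:1
  |U|=3: {2,4,5}:1  {3,6,7}:1  {4,5,7}:3  {5,6,7}:3
  |U|=4: {0,2,4,5}:1  {1,3,6,7}:1  {2,4,5,7}:4  {3,5,6,7}:4  {4,5,6,7}:6
  |U|=5: {0,2,4,5,7}:5  {1,3,5,6,7}:5  {2,4,5,6,7}:10  {3,4,5,6,7}:10
  |U|=6: {0,2,4,5,6,7}:15  {1,3,4,5,6,7}:15  {2,3,4,5,6,7}:20
  start at 0(i): 35
  start at 1(h): 35
sum over floor = 70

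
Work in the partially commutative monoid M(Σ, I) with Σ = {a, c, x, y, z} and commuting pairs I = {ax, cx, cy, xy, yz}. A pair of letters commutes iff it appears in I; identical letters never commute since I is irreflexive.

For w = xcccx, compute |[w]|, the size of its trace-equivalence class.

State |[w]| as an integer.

drop 0:x onto floor
drop 1:c onto floor
drop 2:c onto {1:c}
drop 3:c onto {2:c}
drop 4:x onto {0:x}
ground layer = {0:x, 1:c}
drop-orders for the pieces not yet dropped (sum over which currently-grounded one goes next):
  1 to go: {3} 1  {4} 1
  2 to go: {0,4} 1  {2,3} 1  {3,4} 2
  3 to go: {0,3,4} 3  {1,2,3} 1  {2,3,4} 3
  if 0:x drops first: 4 orders
  if 1:c drops first: 6 orders
heap linearizations: 10

10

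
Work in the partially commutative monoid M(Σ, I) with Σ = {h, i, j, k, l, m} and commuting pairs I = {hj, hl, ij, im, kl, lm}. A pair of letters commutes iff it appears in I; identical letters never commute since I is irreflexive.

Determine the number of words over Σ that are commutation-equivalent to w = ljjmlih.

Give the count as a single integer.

3

#0=l has no predecessor
#1=j depends on [0:l]
#2=j depends on [1:j]
#3=m depends on [2:j]
#4=l depends on [2:j]
#5=i depends on [4:l]
#6=h depends on [3:m, 5:i]
sources: [0:l]
N(rest) = Σ N(rest − s) over sources s of rest; N(one piece) = 1:
  size 1 → [6]=1
  size 2 → [3,6]=1  [5,6]=1
  size 3 → [3,5,6]=2  [4,5,6]=1
  size 4 → [3,4,5,6]=3
  size 5 → [2,3,4,5,6]=3
  first=0(l) contributes 3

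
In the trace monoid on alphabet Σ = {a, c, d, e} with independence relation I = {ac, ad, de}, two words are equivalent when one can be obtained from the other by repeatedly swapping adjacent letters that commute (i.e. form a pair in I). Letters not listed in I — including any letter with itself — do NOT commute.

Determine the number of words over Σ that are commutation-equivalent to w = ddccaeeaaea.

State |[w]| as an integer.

drop 0:d onto floor
drop 1:d onto {0:d}
drop 2:c onto {1:d}
drop 3:c onto {2:c}
drop 4:a onto floor
drop 5:e onto {3:c, 4:a}
drop 6:e onto {5:e}
drop 7:a onto {6:e}
drop 8:a onto {7:a}
drop 9:e onto {8:a}
drop 10:a onto {9:e}
ground layer = {0:d, 4:a}
drop-orders for the pieces not yet dropped (sum over which currently-grounded one goes next):
  1 to go: {10} 1
  2 to go: {9,10} 1
  3 to go: {8,9,10} 1
  4 to go: {7,8,9,10} 1
  5 to go: {6,7,8,9,10} 1
  6 to go: {5,6,7,8,9,10} 1
  7 to go: {3,5,6,7,8,9,10} 1  {4,5,6,7,8,9,10} 1
  8 to go: {2,3,5,6,7,8,9,10} 1  {3,4,5,6,7,8,9,10} 2
  9 to go: {1,2,3,5,6,7,8,9,10} 1  {2,3,4,5,6,7,8,9,10} 3
  if 0:d drops first: 4 orders
  if 4:a drops first: 1 orders
heap linearizations: 5

5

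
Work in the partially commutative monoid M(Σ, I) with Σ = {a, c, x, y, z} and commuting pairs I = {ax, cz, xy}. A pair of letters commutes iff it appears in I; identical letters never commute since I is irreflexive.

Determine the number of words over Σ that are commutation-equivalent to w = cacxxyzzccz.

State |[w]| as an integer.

30

piece 0:c — minimal
piece 1:a rests on {0:c}
piece 2:c rests on {1:a}
piece 3:x rests on {2:c}
piece 4:x rests on {3:x}
piece 5:y rests on {2:c}
piece 6:z rests on {4:x, 5:y}
piece 7:z rests on {6:z}
piece 8:c rests on {4:x, 5:y}
piece 9:c rests on {8:c}
piece 10:z rests on {7:z}
minimal pieces: {0:c}
ways to finish when only these pieces remain (= sum over removing one remaining piece with nothing left below it):
  1 left: {9}→1  {10}→1
  2 left: {7,10}→1  {8,9}→1  {9,10}→2
  3 left: {6,7,10}→1  {7,9,10}→3  {8,9,10}→3
  4 left: {6,7,9,10}→4  {7,8,9,10}→6
  5 left: {6,7,8,9,10}→10
  6 left: {4,6,7,8,9,10}→10  {5,6,7,8,9,10}→10
  7 left: {3,4,6,7,8,9,10}→10  {4,5,6,7,8,9,10}→20
  8 left: {3,4,5,6,7,8,9,10}→30
  9 left: {2,3,4,5,6,7,8,9,10}→30
  placing 0:c first → 30 extensions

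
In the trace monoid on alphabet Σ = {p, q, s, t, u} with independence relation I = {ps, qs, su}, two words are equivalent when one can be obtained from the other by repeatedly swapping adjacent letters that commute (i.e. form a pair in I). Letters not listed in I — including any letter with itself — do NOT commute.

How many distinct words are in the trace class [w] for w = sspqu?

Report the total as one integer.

0(s) covers ∅
1(s) covers 0:s
2(p) covers ∅
3(q) covers 2:p
4(u) covers 3:q
floor of heap: 0:s, 2:p
completions by unplaced set U, small U first (add the entries for U minus each lowest piece of U):
  |U|=1: {1}:1  {4}:1
  |U|=2: {0,1}:1  {1,4}:2  {3,4}:1
  |U|=3: {0,1,4}:3  {1,3,4}:3  {2,3,4}:1
  start at 0(s): 4
  start at 2(p): 6
sum over floor = 10

10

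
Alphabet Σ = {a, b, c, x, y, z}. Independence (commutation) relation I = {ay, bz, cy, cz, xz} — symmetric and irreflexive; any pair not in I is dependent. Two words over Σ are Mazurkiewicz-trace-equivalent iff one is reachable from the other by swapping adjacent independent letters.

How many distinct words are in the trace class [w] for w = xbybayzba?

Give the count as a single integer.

4

piece 0:x — minimal
piece 1:b rests on {0:x}
piece 2:y rests on {1:b}
piece 3:b rests on {2:y}
piece 4:a rests on {3:b}
piece 5:y rests on {3:b}
piece 6:z rests on {4:a, 5:y}
piece 7:b rests on {4:a, 5:y}
piece 8:a rests on {6:z, 7:b}
minimal pieces: {0:x}
ways to finish when only these pieces remain (= sum over removing one remaining piece with nothing left below it):
  1 left: {8}→1
  2 left: {6,8}→1  {7,8}→1
  3 left: {6,7,8}→2
  4 left: {4,6,7,8}→2  {5,6,7,8}→2
  5 left: {4,5,6,7,8}→4
  6 left: {3,4,5,6,7,8}→4
  7 left: {2,3,4,5,6,7,8}→4
  placing 0:x first → 4 extensions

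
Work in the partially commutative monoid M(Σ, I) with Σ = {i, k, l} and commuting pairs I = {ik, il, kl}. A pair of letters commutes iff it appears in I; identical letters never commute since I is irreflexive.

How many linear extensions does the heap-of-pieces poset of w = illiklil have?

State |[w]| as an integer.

280

#0=i has no predecessor
#1=l has no predecessor
#2=l depends on [1:l]
#3=i depends on [0:i]
#4=k has no predecessor
#5=l depends on [2:l]
#6=i depends on [3:i]
#7=l depends on [5:l]
sources: [0:i, 1:l, 4:k]
N(rest) = Σ N(rest − s) over sources s of rest; N(one piece) = 1:
  size 1 → [4]=1  [6]=1  [7]=1
  size 2 → [3,6]=1  [4,6]=2  [4,7]=2  [5,7]=1  [6,7]=2
  size 3 → [0,3,6]=1  [2,5,7]=1  [3,4,6]=3  [3,6,7]=3  [4,5,7]=3  [4,6,7]=6  [5,6,7]=3
  size 4 → [0,3,4,6]=4  [0,3,6,7]=4  [1,2,5,7]=1  [2,4,5,7]=4  [2,5,6,7]=4  [3,4,6,7]=12  [3,5,6,7]=6  [4,5,6,7]=12
  size 5 → [0,3,4,6,7]=20  [0,3,5,6,7]=10  [1,2,4,5,7]=5  [1,2,5,6,7]=5  [2,3,5,6,7]=10  [2,4,5,6,7]=20  [3,4,5,6,7]=30
  size 6 → [0,2,3,5,6,7]=20  [0,3,4,5,6,7]=60  [1,2,3,5,6,7]=15  [1,2,4,5,6,7]=30  [2,3,4,5,6,7]=60
  first=0(i) contributes 105
  first=1(l) contributes 140
  first=4(k) contributes 35
|[w]| = 280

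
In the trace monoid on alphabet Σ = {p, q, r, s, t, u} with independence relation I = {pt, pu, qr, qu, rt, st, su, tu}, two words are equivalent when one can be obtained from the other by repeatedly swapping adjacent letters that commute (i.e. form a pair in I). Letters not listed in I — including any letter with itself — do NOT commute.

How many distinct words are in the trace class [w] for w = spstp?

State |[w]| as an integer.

drop 0:s onto floor
drop 1:p onto {0:s}
drop 2:s onto {1:p}
drop 3:t onto floor
drop 4:p onto {2:s}
ground layer = {0:s, 3:t}
drop-orders for the pieces not yet dropped (sum over which currently-grounded one goes next):
  1 to go: {3} 1  {4} 1
  2 to go: {2,4} 1  {3,4} 2
  3 to go: {1,2,4} 1  {2,3,4} 3
  if 0:s drops first: 4 orders
  if 3:t drops first: 1 orders
heap linearizations: 5

5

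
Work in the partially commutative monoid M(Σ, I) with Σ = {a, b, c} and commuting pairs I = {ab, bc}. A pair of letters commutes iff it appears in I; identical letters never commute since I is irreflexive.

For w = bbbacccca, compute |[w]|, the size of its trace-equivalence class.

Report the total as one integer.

drop 0:b onto floor
drop 1:b onto {0:b}
drop 2:b onto {1:b}
drop 3:a onto floor
drop 4:c onto {3:a}
drop 5:c onto {4:c}
drop 6:c onto {5:c}
drop 7:c onto {6:c}
drop 8:a onto {7:c}
ground layer = {0:b, 3:a}
drop-orders for the pieces not yet dropped (sum over which currently-grounded one goes next):
  1 to go: {2} 1  {8} 1
  2 to go: {1,2} 1  {2,8} 2  {7,8} 1
  3 to go: {0,1,2} 1  {1,2,8} 3  {2,7,8} 3  {6,7,8} 1
  4 to go: {0,1,2,8} 4  {1,2,7,8} 6  {2,6,7,8} 4  {5,6,7,8} 1
  5 to go: {0,1,2,7,8} 10  {1,2,6,7,8} 10  {2,5,6,7,8} 5  {4,5,6,7,8} 1
  6 to go: {0,1,2,6,7,8} 20  {1,2,5,6,7,8} 15  {2,4,5,6,7,8} 6  {3,4,5,6,7,8} 1
  7 to go: {0,1,2,5,6,7,8} 35  {1,2,4,5,6,7,8} 21  {2,3,4,5,6,7,8} 7
  if 0:b drops first: 28 orders
  if 3:a drops first: 56 orders
heap linearizations: 84

84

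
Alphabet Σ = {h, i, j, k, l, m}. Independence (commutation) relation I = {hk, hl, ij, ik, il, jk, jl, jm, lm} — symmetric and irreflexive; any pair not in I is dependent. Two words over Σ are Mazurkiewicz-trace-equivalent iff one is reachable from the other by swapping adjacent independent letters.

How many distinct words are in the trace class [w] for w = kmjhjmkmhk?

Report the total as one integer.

drop 0:k onto floor
drop 1:m onto {0:k}
drop 2:j onto floor
drop 3:h onto {1:m, 2:j}
drop 4:j onto {3:h}
drop 5:m onto {3:h}
drop 6:k onto {5:m}
drop 7:m onto {6:k}
drop 8:h onto {4:j, 7:m}
drop 9:k onto {7:m}
ground layer = {0:k, 2:j}
drop-orders for the pieces not yet dropped (sum over which currently-grounded one goes next):
  1 to go: {8} 1  {9} 1
  2 to go: {4,8} 1  {8,9} 2
  3 to go: {4,8,9} 3  {7,8,9} 2
  4 to go: {4,7,8,9} 5  {6,7,8,9} 2
  5 to go: {4,6,7,8,9} 7  {5,6,7,8,9} 2
  6 to go: {4,5,6,7,8,9} 9
  7 to go: {3,4,5,6,7,8,9} 9
  8 to go: {1,3,4,5,6,7,8,9} 9  {2,3,4,5,6,7,8,9} 9
  if 0:k drops first: 18 orders
  if 2:j drops first: 9 orders
heap linearizations: 27

27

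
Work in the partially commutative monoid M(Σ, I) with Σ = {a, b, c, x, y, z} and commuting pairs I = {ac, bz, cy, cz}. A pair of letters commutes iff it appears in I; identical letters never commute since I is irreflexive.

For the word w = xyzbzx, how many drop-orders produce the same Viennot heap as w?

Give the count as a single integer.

piece 0:x — minimal
piece 1:y rests on {0:x}
piece 2:z rests on {1:y}
piece 3:b rests on {1:y}
piece 4:z rests on {2:z}
piece 5:x rests on {3:b, 4:z}
minimal pieces: {0:x}
ways to finish when only these pieces remain (= sum over removing one remaining piece with nothing left below it):
  1 left: {5}→1
  2 left: {3,5}→1  {4,5}→1
  3 left: {2,4,5}→1  {3,4,5}→2
  4 left: {2,3,4,5}→3
  placing 0:x first → 3 extensions

3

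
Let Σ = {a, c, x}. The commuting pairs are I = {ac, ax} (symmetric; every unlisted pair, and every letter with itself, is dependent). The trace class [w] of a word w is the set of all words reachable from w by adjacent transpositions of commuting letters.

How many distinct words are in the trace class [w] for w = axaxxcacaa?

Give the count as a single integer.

252

drop 0:a onto floor
drop 1:x onto floor
drop 2:a onto {0:a}
drop 3:x onto {1:x}
drop 4:x onto {3:x}
drop 5:c onto {4:x}
drop 6:a onto {2:a}
drop 7:c onto {5:c}
drop 8:a onto {6:a}
drop 9:a onto {8:a}
ground layer = {0:a, 1:x}
drop-orders for the pieces not yet dropped (sum over which currently-grounded one goes next):
  1 to go: {7} 1  {9} 1
  2 to go: {5,7} 1  {7,9} 2  {8,9} 1
  3 to go: {4,5,7} 1  {5,7,9} 3  {6,8,9} 1  {7,8,9} 3
  4 to go: {2,6,8,9} 1  {3,4,5,7} 1  {4,5,7,9} 4  {5,7,8,9} 6  {6,7,8,9} 4
  5 to go: {0,2,6,8,9} 1  {1,3,4,5,7} 1  {2,6,7,8,9} 5  {3,4,5,7,9} 5  {4,5,7,8,9} 10  {5,6,7,8,9} 10
  6 to go: {0,2,6,7,8,9} 6  {1,3,4,5,7,9} 6  {2,5,6,7,8,9} 15  {3,4,5,7,8,9} 15  {4,5,6,7,8,9} 20
  7 to go: {0,2,5,6,7,8,9} 21  {1,3,4,5,7,8,9} 21  {2,4,5,6,7,8,9} 35  {3,4,5,6,7,8,9} 35
  8 to go: {0,2,4,5,6,7,8,9} 56  {1,3,4,5,6,7,8,9} 56  {2,3,4,5,6,7,8,9} 70
  if 0:a drops first: 126 orders
  if 1:x drops first: 126 orders
heap linearizations: 252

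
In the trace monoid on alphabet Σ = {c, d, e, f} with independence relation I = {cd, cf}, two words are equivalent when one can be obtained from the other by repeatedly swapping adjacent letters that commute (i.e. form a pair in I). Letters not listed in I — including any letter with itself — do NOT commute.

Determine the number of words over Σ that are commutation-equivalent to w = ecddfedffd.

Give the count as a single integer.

drop 0:e onto floor
drop 1:c onto {0:e}
drop 2:d onto {0:e}
drop 3:d onto {2:d}
drop 4:f onto {3:d}
drop 5:e onto {1:c, 4:f}
drop 6:d onto {5:e}
drop 7:f onto {6:d}
drop 8:f onto {7:f}
drop 9:d onto {8:f}
ground layer = {0:e}
drop-orders for the pieces not yet dropped (sum over which currently-grounded one goes next):
  1 to go: {9} 1
  2 to go: {8,9} 1
  3 to go: {7,8,9} 1
  4 to go: {6,7,8,9} 1
  5 to go: {5,6,7,8,9} 1
  6 to go: {1,5,6,7,8,9} 1  {4,5,6,7,8,9} 1
  7 to go: {1,4,5,6,7,8,9} 2  {3,4,5,6,7,8,9} 1
  8 to go: {1,3,4,5,6,7,8,9} 3  {2,3,4,5,6,7,8,9} 1
  if 0:e drops first: 4 orders

4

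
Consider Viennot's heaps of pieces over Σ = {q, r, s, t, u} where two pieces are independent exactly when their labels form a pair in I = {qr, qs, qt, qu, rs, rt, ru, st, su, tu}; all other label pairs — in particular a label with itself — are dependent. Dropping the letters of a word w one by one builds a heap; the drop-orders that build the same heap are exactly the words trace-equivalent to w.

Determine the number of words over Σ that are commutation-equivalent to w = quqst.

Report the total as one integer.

60

piece 0:q — minimal
piece 1:u — minimal
piece 2:q rests on {0:q}
piece 3:s — minimal
piece 4:t — minimal
minimal pieces: {0:q, 1:u, 3:s, 4:t}
ways to finish when only these pieces remain (= sum over removing one remaining piece with nothing left below it):
  1 left: {1}→1  {2}→1  {3}→1  {4}→1
  2 left: {0,2}→1  {1,2}→2  {1,3}→2  {1,4}→2  {2,3}→2  {2,4}→2  {3,4}→2
  3 left: {0,1,2}→3  {0,2,3}→3  {0,2,4}→3  {1,2,3}→6  {1,2,4}→6  {1,3,4}→6  {2,3,4}→6
  placing 0:q first → 24 extensions
  placing 1:u first → 12 extensions
  placing 3:s first → 12 extensions
  placing 4:t first → 12 extensions
total linear extensions = 60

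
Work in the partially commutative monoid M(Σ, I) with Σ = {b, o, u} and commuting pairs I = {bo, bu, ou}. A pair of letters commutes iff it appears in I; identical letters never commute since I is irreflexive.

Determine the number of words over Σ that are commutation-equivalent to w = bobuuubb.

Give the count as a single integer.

piece 0:b — minimal
piece 1:o — minimal
piece 2:b rests on {0:b}
piece 3:u — minimal
piece 4:u rests on {3:u}
piece 5:u rests on {4:u}
piece 6:b rests on {2:b}
piece 7:b rests on {6:b}
minimal pieces: {0:b, 1:o, 3:u}
ways to finish when only these pieces remain (= sum over removing one remaining piece with nothing left below it):
  1 left: {1}→1  {5}→1  {7}→1
  2 left: {1,5}→2  {1,7}→2  {4,5}→1  {5,7}→2  {6,7}→1
  3 left: {1,4,5}→3  {1,5,7}→6  {1,6,7}→3  {2,6,7}→1  {3,4,5}→1  {4,5,7}→3  {5,6,7}→3
  4 left: {0,2,6,7}→1  {1,2,6,7}→4  {1,3,4,5}→4  {1,4,5,7}→12  {1,5,6,7}→12  {2,5,6,7}→4  {3,4,5,7}→4  {4,5,6,7}→6
  5 left: {0,1,2,6,7}→5  {0,2,5,6,7}→5  {1,2,5,6,7}→20  {1,3,4,5,7}→20  {1,4,5,6,7}→30  {2,4,5,6,7}→10  {3,4,5,6,7}→10
  6 left: {0,1,2,5,6,7}→30  {0,2,4,5,6,7}→15  {1,2,4,5,6,7}→60  {1,3,4,5,6,7}→60  {2,3,4,5,6,7}→20
  placing 0:b first → 140 extensions
  placing 1:o first → 35 extensions
  placing 3:u first → 105 extensions
total linear extensions = 280

280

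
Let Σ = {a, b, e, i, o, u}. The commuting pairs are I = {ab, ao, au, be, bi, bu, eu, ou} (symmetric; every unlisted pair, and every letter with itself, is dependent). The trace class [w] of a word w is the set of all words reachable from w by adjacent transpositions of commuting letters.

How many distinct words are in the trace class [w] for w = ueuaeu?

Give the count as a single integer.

20

piece 0:u — minimal
piece 1:e — minimal
piece 2:u rests on {0:u}
piece 3:a rests on {1:e}
piece 4:e rests on {3:a}
piece 5:u rests on {2:u}
minimal pieces: {0:u, 1:e}
ways to finish when only these pieces remain (= sum over removing one remaining piece with nothing left below it):
  1 left: {4}→1  {5}→1
  2 left: {2,5}→1  {3,4}→1  {4,5}→2
  3 left: {0,2,5}→1  {1,3,4}→1  {2,4,5}→3  {3,4,5}→3
  4 left: {0,2,4,5}→4  {1,3,4,5}→4  {2,3,4,5}→6
  placing 0:u first → 10 extensions
  placing 1:e first → 10 extensions
total linear extensions = 20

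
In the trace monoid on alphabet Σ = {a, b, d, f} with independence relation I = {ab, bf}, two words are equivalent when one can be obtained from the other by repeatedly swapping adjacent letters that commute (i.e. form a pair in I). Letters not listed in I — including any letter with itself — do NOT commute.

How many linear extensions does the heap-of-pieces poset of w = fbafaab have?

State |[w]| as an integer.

piece 0:f — minimal
piece 1:b — minimal
piece 2:a rests on {0:f}
piece 3:f rests on {2:a}
piece 4:a rests on {3:f}
piece 5:a rests on {4:a}
piece 6:b rests on {1:b}
minimal pieces: {0:f, 1:b}
ways to finish when only these pieces remain (= sum over removing one remaining piece with nothing left below it):
  1 left: {5}→1  {6}→1
  2 left: {1,6}→1  {4,5}→1  {5,6}→2
  3 left: {1,5,6}→3  {3,4,5}→1  {4,5,6}→3
  4 left: {1,4,5,6}→6  {2,3,4,5}→1  {3,4,5,6}→4
  5 left: {0,2,3,4,5}→1  {1,3,4,5,6}→10  {2,3,4,5,6}→5
  placing 0:f first → 15 extensions
  placing 1:b first → 6 extensions
total linear extensions = 21

21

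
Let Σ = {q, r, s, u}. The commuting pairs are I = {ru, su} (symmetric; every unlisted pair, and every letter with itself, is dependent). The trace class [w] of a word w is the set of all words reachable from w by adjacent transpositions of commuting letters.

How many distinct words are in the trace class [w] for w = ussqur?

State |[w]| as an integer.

6

piece 0:u — minimal
piece 1:s — minimal
piece 2:s rests on {1:s}
piece 3:q rests on {0:u, 2:s}
piece 4:u rests on {3:q}
piece 5:r rests on {3:q}
minimal pieces: {0:u, 1:s}
ways to finish when only these pieces remain (= sum over removing one remaining piece with nothing left below it):
  1 left: {4}→1  {5}→1
  2 left: {4,5}→2
  3 left: {3,4,5}→2
  4 left: {0,3,4,5}→2  {2,3,4,5}→2
  placing 0:u first → 2 extensions
  placing 1:s first → 4 extensions
total linear extensions = 6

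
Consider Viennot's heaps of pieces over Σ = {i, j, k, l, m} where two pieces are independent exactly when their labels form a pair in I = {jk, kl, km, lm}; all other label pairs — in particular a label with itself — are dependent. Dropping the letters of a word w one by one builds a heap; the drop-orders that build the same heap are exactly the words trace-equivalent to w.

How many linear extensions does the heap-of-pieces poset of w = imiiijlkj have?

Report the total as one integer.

4

drop 0:i onto floor
drop 1:m onto {0:i}
drop 2:i onto {1:m}
drop 3:i onto {2:i}
drop 4:i onto {3:i}
drop 5:j onto {4:i}
drop 6:l onto {5:j}
drop 7:k onto {4:i}
drop 8:j onto {6:l}
ground layer = {0:i}
drop-orders for the pieces not yet dropped (sum over which currently-grounded one goes next):
  1 to go: {7} 1  {8} 1
  2 to go: {6,8} 1  {7,8} 2
  3 to go: {5,6,8} 1  {6,7,8} 3
  4 to go: {5,6,7,8} 4
  5 to go: {4,5,6,7,8} 4
  6 to go: {3,4,5,6,7,8} 4
  7 to go: {2,3,4,5,6,7,8} 4
  if 0:i drops first: 4 orders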